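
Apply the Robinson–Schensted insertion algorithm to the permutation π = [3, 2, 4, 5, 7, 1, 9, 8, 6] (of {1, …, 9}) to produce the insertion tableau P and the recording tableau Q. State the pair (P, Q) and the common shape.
P = [1, 4, 5, 6, 8] / [2, 7] / [3, 9];  Q = [1, 3, 4, 5, 7] / [2, 8] / [6, 9];  common shape = (5, 2, 2)

Row-insert the values π_1, π_2, … into P one at a time, bumping the leftmost entry strictly greater than the inserted value down to the next row. The recording tableau Q records, in position (i, j), the step at which that cell was added to P.
  Insert 3 (step 1): P = [3];  Q = [1]
  Insert 2 (step 2): P = [2] / [3];  Q = [1] / [2]
  Insert 4 (step 3): P = [2, 4] / [3];  Q = [1, 3] / [2]
  Insert 5 (step 4): P = [2, 4, 5] / [3];  Q = [1, 3, 4] / [2]
  Insert 7 (step 5): P = [2, 4, 5, 7] / [3];  Q = [1, 3, 4, 5] / [2]
  Insert 1 (step 6): P = [1, 4, 5, 7] / [2] / [3];  Q = [1, 3, 4, 5] / [2] / [6]
  Insert 9 (step 7): P = [1, 4, 5, 7, 9] / [2] / [3];  Q = [1, 3, 4, 5, 7] / [2] / [6]
  Insert 8 (step 8): P = [1, 4, 5, 7, 8] / [2, 9] / [3];  Q = [1, 3, 4, 5, 7] / [2, 8] / [6]
  Insert 6 (step 9): P = [1, 4, 5, 6, 8] / [2, 7] / [3, 9];  Q = [1, 3, 4, 5, 7] / [2, 8] / [6, 9]
Final shape: (5, 2, 2).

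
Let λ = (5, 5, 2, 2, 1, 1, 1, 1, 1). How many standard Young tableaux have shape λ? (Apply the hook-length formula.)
# SYT of shape (5, 5, 2, 2, 1, 1, 1, 1, 1) = 9593100

Hook-length formula: f^λ = n! / Π hook(c), product over all cells c of the Young diagram. For λ = (5, 5, 2, 2, 1, 1, 1, 1, 1), n = 19 boxes. Hook lengths by row (left-to-right, top-to-bottom): [13, 7, 4, 3, 2]; [12, 6, 3, 2, 1]; [8, 2]; [7, 1]; [5]; [4]; [3]; [2]; [1]. Product of hooks = 12680478720. So f^λ = 19! / 12680478720 = 121645100408832000 / 12680478720 = 9593100.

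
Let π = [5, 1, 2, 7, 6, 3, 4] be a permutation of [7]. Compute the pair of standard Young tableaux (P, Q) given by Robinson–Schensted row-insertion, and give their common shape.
P = [1, 2, 3, 4] / [5, 6] / [7];  Q = [1, 3, 4, 7] / [2, 5] / [6];  common shape = (4, 2, 1)

Row-insert the values π_1, π_2, … into P one at a time, bumping the leftmost entry strictly greater than the inserted value down to the next row. The recording tableau Q records, in position (i, j), the step at which that cell was added to P.
  Insert 5 (step 1): P = [5];  Q = [1]
  Insert 1 (step 2): P = [1] / [5];  Q = [1] / [2]
  Insert 2 (step 3): P = [1, 2] / [5];  Q = [1, 3] / [2]
  Insert 7 (step 4): P = [1, 2, 7] / [5];  Q = [1, 3, 4] / [2]
  Insert 6 (step 5): P = [1, 2, 6] / [5, 7];  Q = [1, 3, 4] / [2, 5]
  Insert 3 (step 6): P = [1, 2, 3] / [5, 6] / [7];  Q = [1, 3, 4] / [2, 5] / [6]
  Insert 4 (step 7): P = [1, 2, 3, 4] / [5, 6] / [7];  Q = [1, 3, 4, 7] / [2, 5] / [6]
Final shape: (4, 2, 1).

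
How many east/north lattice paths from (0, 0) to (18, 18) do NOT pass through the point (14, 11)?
Number of paths = 7604193300

Total paths from (0, 0) to (18, 18): C(36, 18) = 9075135300. Paths through (14, 11): (paths (0, 0) → (14, 11)) × (paths (14, 11) → (18, 18)) = C(25, 14) · C(11, 4) = 4457400 · 330 = 1470942000. Avoidance count = 9075135300 − 1470942000 = 7604193300.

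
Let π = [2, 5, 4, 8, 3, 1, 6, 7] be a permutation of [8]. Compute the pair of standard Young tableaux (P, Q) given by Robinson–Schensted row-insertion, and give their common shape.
P = [1, 3, 6, 7] / [2, 8] / [4] / [5];  Q = [1, 2, 4, 8] / [3, 7] / [5] / [6];  common shape = (4, 2, 1, 1)

Row-insert the values π_1, π_2, … into P one at a time, bumping the leftmost entry strictly greater than the inserted value down to the next row. The recording tableau Q records, in position (i, j), the step at which that cell was added to P.
  Insert 2 (step 1): P = [2];  Q = [1]
  Insert 5 (step 2): P = [2, 5];  Q = [1, 2]
  Insert 4 (step 3): P = [2, 4] / [5];  Q = [1, 2] / [3]
  Insert 8 (step 4): P = [2, 4, 8] / [5];  Q = [1, 2, 4] / [3]
  Insert 3 (step 5): P = [2, 3, 8] / [4] / [5];  Q = [1, 2, 4] / [3] / [5]
  Insert 1 (step 6): P = [1, 3, 8] / [2] / [4] / [5];  Q = [1, 2, 4] / [3] / [5] / [6]
  Insert 6 (step 7): P = [1, 3, 6] / [2, 8] / [4] / [5];  Q = [1, 2, 4] / [3, 7] / [5] / [6]
  Insert 7 (step 8): P = [1, 3, 6, 7] / [2, 8] / [4] / [5];  Q = [1, 2, 4, 8] / [3, 7] / [5] / [6]
Final shape: (4, 2, 1, 1).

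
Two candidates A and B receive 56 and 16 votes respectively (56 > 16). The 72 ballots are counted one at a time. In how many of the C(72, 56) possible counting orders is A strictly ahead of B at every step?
Strict-lead orderings = 2286836123425060

Total orderings of the 72 votes with 56 for A: C(72, 56) = 4116305022165108. By the Bertrand ballot formula (Cycle Lemma / reflection principle), the number of orderings in which A is strictly ahead of B throughout is (p − q)/(p + q) · C(p + q, p) = (56 − 16)/(56 + 16) · 4116305022165108 = 2286836123425060.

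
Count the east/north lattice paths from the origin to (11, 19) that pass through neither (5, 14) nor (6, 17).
Number of paths = 48112029

Inclusion–exclusion. Total paths: C(30, 11) = 54627300. Through P₁: C(19, 5)·C(11, 6) = 5372136. Through P₂: C(23, 6)·C(7, 5) = 2119887. Since P₁ is strictly southwest of P₂, a monotone path through both must visit P₁ then P₂; paths through both = C(19, 5)·C(4, 1)·C(7, 5) = 976752. Avoid both = 54627300 − 5372136 − 2119887 + 976752 = 48112029.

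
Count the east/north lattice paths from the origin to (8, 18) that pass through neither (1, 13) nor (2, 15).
Number of paths = 1543291

Inclusion–exclusion. Total paths: C(26, 8) = 1562275. Through P₁: C(14, 1)·C(12, 7) = 11088. Through P₂: C(17, 2)·C(9, 6) = 11424. Since P₁ is strictly southwest of P₂, a monotone path through both must visit P₁ then P₂; paths through both = C(14, 1)·C(3, 1)·C(9, 6) = 3528. Avoid both = 1562275 − 11088 − 11424 + 3528 = 1543291.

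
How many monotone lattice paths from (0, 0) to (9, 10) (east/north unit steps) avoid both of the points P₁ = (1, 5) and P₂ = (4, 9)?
Number of paths = 81626

Inclusion–exclusion. Total paths: C(19, 9) = 92378. Through P₁: C(6, 1)·C(13, 8) = 7722. Through P₂: C(13, 4)·C(6, 5) = 4290. Since P₁ is strictly southwest of P₂, a monotone path through both must visit P₁ then P₂; paths through both = C(6, 1)·C(7, 3)·C(6, 5) = 1260. Avoid both = 92378 − 7722 − 4290 + 1260 = 81626.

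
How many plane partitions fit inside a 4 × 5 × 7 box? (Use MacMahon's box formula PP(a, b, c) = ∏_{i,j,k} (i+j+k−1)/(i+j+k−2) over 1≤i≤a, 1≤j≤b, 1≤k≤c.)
PP(4, 5, 7) = 868489479

Evaluate the triple product over i = 1..4, j = 1..5, k = 1..7. The factors are (2/1) · (3/2) · (4/3) · (5/4) · (6/5) · (7/6) · (8/7) · (3/2) · … (140 factors total). The numerators and denominators telescope so the product is an integer; carrying out the multiplication exactly gives PP(4, 5, 7) = 868489479.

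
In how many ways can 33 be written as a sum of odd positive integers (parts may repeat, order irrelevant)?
p_odd(33) = 448

Enumerate partitions using only odd parts via the recurrence o(n, m) = o(n, m−2) + o(n−m, m) over odd m, starting from the largest odd part ≤ n. This gives p_odd(33) = 448. (Euler's theorem: equals the count of distinct-part partitions.)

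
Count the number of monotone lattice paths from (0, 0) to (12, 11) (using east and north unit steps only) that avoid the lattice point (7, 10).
Number of paths = 1235390

Total paths from (0, 0) to (12, 11): C(23, 12) = 1352078. Paths through (7, 10): (paths (0, 0) → (7, 10)) × (paths (7, 10) → (12, 11)) = C(17, 7) · C(6, 5) = 19448 · 6 = 116688. Avoidance count = 1352078 − 116688 = 1235390.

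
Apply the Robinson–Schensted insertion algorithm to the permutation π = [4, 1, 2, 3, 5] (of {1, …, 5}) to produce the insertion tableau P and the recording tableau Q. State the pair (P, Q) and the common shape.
P = [1, 2, 3, 5] / [4];  Q = [1, 3, 4, 5] / [2];  common shape = (4, 1)

Row-insert the values π_1, π_2, … into P one at a time, bumping the leftmost entry strictly greater than the inserted value down to the next row. The recording tableau Q records, in position (i, j), the step at which that cell was added to P.
  Insert 4 (step 1): P = [4];  Q = [1]
  Insert 1 (step 2): P = [1] / [4];  Q = [1] / [2]
  Insert 2 (step 3): P = [1, 2] / [4];  Q = [1, 3] / [2]
  Insert 3 (step 4): P = [1, 2, 3] / [4];  Q = [1, 3, 4] / [2]
  Insert 5 (step 5): P = [1, 2, 3, 5] / [4];  Q = [1, 3, 4, 5] / [2]
Final shape: (4, 1).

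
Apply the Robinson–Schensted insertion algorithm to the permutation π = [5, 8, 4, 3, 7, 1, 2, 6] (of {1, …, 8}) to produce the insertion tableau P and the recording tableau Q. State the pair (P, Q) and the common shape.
P = [1, 2, 6] / [3, 7] / [4, 8] / [5];  Q = [1, 2, 8] / [3, 5] / [4, 7] / [6];  common shape = (3, 2, 2, 1)

Row-insert the values π_1, π_2, … into P one at a time, bumping the leftmost entry strictly greater than the inserted value down to the next row. The recording tableau Q records, in position (i, j), the step at which that cell was added to P.
  Insert 5 (step 1): P = [5];  Q = [1]
  Insert 8 (step 2): P = [5, 8];  Q = [1, 2]
  Insert 4 (step 3): P = [4, 8] / [5];  Q = [1, 2] / [3]
  Insert 3 (step 4): P = [3, 8] / [4] / [5];  Q = [1, 2] / [3] / [4]
  Insert 7 (step 5): P = [3, 7] / [4, 8] / [5];  Q = [1, 2] / [3, 5] / [4]
  Insert 1 (step 6): P = [1, 7] / [3, 8] / [4] / [5];  Q = [1, 2] / [3, 5] / [4] / [6]
  Insert 2 (step 7): P = [1, 2] / [3, 7] / [4, 8] / [5];  Q = [1, 2] / [3, 5] / [4, 7] / [6]
  Insert 6 (step 8): P = [1, 2, 6] / [3, 7] / [4, 8] / [5];  Q = [1, 2, 8] / [3, 5] / [4, 7] / [6]
Final shape: (3, 2, 2, 1).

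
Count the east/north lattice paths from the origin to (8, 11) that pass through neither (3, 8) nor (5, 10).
Number of paths = 58290

Inclusion–exclusion. Total paths: C(19, 8) = 75582. Through P₁: C(11, 3)·C(8, 5) = 9240. Through P₂: C(15, 5)·C(4, 3) = 12012. Since P₁ is strictly southwest of P₂, a monotone path through both must visit P₁ then P₂; paths through both = C(11, 3)·C(4, 2)·C(4, 3) = 3960. Avoid both = 75582 − 9240 − 12012 + 3960 = 58290.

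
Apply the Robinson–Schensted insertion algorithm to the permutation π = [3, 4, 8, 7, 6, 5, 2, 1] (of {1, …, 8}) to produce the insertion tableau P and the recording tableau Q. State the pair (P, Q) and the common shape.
P = [1, 4, 5] / [2] / [3] / [6] / [7] / [8];  Q = [1, 2, 3] / [4] / [5] / [6] / [7] / [8];  common shape = (3, 1, 1, 1, 1, 1)

Row-insert the values π_1, π_2, … into P one at a time, bumping the leftmost entry strictly greater than the inserted value down to the next row. The recording tableau Q records, in position (i, j), the step at which that cell was added to P.
  Insert 3 (step 1): P = [3];  Q = [1]
  Insert 4 (step 2): P = [3, 4];  Q = [1, 2]
  Insert 8 (step 3): P = [3, 4, 8];  Q = [1, 2, 3]
  Insert 7 (step 4): P = [3, 4, 7] / [8];  Q = [1, 2, 3] / [4]
  Insert 6 (step 5): P = [3, 4, 6] / [7] / [8];  Q = [1, 2, 3] / [4] / [5]
  Insert 5 (step 6): P = [3, 4, 5] / [6] / [7] / [8];  Q = [1, 2, 3] / [4] / [5] / [6]
  Insert 2 (step 7): P = [2, 4, 5] / [3] / [6] / [7] / [8];  Q = [1, 2, 3] / [4] / [5] / [6] / [7]
  Insert 1 (step 8): P = [1, 4, 5] / [2] / [3] / [6] / [7] / [8];  Q = [1, 2, 3] / [4] / [5] / [6] / [7] / [8]
Final shape: (3, 1, 1, 1, 1, 1).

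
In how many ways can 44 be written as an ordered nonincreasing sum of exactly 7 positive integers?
p(44, 7 parts) = 4526

Partitions of n into exactly k parts are in bijection with partitions of n − k into at most k parts (subtract 1 from each part). So p(44, exactly 7) = p(37, parts ≤ 7). Computing via the recurrence p(m, j) = p(m, j−1) + p(m−j, j) gives 4526.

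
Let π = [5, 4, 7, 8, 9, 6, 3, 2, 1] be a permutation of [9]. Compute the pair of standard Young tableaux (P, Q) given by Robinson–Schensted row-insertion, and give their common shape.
P = [1, 6, 8, 9] / [2, 7] / [3] / [4] / [5];  Q = [1, 3, 4, 5] / [2, 6] / [7] / [8] / [9];  common shape = (4, 2, 1, 1, 1)

Row-insert the values π_1, π_2, … into P one at a time, bumping the leftmost entry strictly greater than the inserted value down to the next row. The recording tableau Q records, in position (i, j), the step at which that cell was added to P.
  Insert 5 (step 1): P = [5];  Q = [1]
  Insert 4 (step 2): P = [4] / [5];  Q = [1] / [2]
  Insert 7 (step 3): P = [4, 7] / [5];  Q = [1, 3] / [2]
  Insert 8 (step 4): P = [4, 7, 8] / [5];  Q = [1, 3, 4] / [2]
  Insert 9 (step 5): P = [4, 7, 8, 9] / [5];  Q = [1, 3, 4, 5] / [2]
  Insert 6 (step 6): P = [4, 6, 8, 9] / [5, 7];  Q = [1, 3, 4, 5] / [2, 6]
  Insert 3 (step 7): P = [3, 6, 8, 9] / [4, 7] / [5];  Q = [1, 3, 4, 5] / [2, 6] / [7]
  Insert 2 (step 8): P = [2, 6, 8, 9] / [3, 7] / [4] / [5];  Q = [1, 3, 4, 5] / [2, 6] / [7] / [8]
  Insert 1 (step 9): P = [1, 6, 8, 9] / [2, 7] / [3] / [4] / [5];  Q = [1, 3, 4, 5] / [2, 6] / [7] / [8] / [9]
Final shape: (4, 2, 1, 1, 1).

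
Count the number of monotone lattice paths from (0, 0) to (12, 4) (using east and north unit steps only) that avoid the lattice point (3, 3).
Number of paths = 1620

Total paths from (0, 0) to (12, 4): C(16, 12) = 1820. Paths through (3, 3): (paths (0, 0) → (3, 3)) × (paths (3, 3) → (12, 4)) = C(6, 3) · C(10, 9) = 20 · 10 = 200. Avoidance count = 1820 − 200 = 1620.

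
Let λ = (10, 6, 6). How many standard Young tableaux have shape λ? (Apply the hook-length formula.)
# SYT of shape (10, 6, 6) = 19399380

Hook-length formula: f^λ = n! / Π hook(c), product over all cells c of the Young diagram. For λ = (10, 6, 6), n = 22 boxes. Hook lengths by row (left-to-right, top-to-bottom): [12, 11, 10, 9, 8, 7, 4, 3, 2, 1]; [7, 6, 5, 4, 3, 2]; [6, 5, 4, 3, 2, 1]. Product of hooks = 57940033536000. So f^λ = 22! / 57940033536000 = 1124000727777607680000 / 57940033536000 = 19399380.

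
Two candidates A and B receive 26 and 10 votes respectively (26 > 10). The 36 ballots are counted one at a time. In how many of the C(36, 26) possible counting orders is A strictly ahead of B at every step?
Strict-lead orderings = 112971936

Total orderings of the 36 votes with 26 for A: C(36, 26) = 254186856. By the Bertrand ballot formula (Cycle Lemma / reflection principle), the number of orderings in which A is strictly ahead of B throughout is (p − q)/(p + q) · C(p + q, p) = (26 − 10)/(26 + 10) · 254186856 = 112971936.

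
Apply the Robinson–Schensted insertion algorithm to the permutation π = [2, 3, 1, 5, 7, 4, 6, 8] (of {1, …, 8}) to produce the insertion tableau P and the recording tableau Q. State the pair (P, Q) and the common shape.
P = [1, 3, 4, 6, 8] / [2, 5, 7];  Q = [1, 2, 4, 5, 8] / [3, 6, 7];  common shape = (5, 3)

Row-insert the values π_1, π_2, … into P one at a time, bumping the leftmost entry strictly greater than the inserted value down to the next row. The recording tableau Q records, in position (i, j), the step at which that cell was added to P.
  Insert 2 (step 1): P = [2];  Q = [1]
  Insert 3 (step 2): P = [2, 3];  Q = [1, 2]
  Insert 1 (step 3): P = [1, 3] / [2];  Q = [1, 2] / [3]
  Insert 5 (step 4): P = [1, 3, 5] / [2];  Q = [1, 2, 4] / [3]
  Insert 7 (step 5): P = [1, 3, 5, 7] / [2];  Q = [1, 2, 4, 5] / [3]
  Insert 4 (step 6): P = [1, 3, 4, 7] / [2, 5];  Q = [1, 2, 4, 5] / [3, 6]
  Insert 6 (step 7): P = [1, 3, 4, 6] / [2, 5, 7];  Q = [1, 2, 4, 5] / [3, 6, 7]
  Insert 8 (step 8): P = [1, 3, 4, 6, 8] / [2, 5, 7];  Q = [1, 2, 4, 5, 8] / [3, 6, 7]
Final shape: (5, 3).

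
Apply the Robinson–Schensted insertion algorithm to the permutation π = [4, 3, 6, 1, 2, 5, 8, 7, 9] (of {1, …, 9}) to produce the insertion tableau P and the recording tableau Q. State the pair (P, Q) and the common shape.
P = [1, 2, 5, 7, 9] / [3, 6, 8] / [4];  Q = [1, 3, 6, 7, 9] / [2, 5, 8] / [4];  common shape = (5, 3, 1)

Row-insert the values π_1, π_2, … into P one at a time, bumping the leftmost entry strictly greater than the inserted value down to the next row. The recording tableau Q records, in position (i, j), the step at which that cell was added to P.
  Insert 4 (step 1): P = [4];  Q = [1]
  Insert 3 (step 2): P = [3] / [4];  Q = [1] / [2]
  Insert 6 (step 3): P = [3, 6] / [4];  Q = [1, 3] / [2]
  Insert 1 (step 4): P = [1, 6] / [3] / [4];  Q = [1, 3] / [2] / [4]
  Insert 2 (step 5): P = [1, 2] / [3, 6] / [4];  Q = [1, 3] / [2, 5] / [4]
  Insert 5 (step 6): P = [1, 2, 5] / [3, 6] / [4];  Q = [1, 3, 6] / [2, 5] / [4]
  Insert 8 (step 7): P = [1, 2, 5, 8] / [3, 6] / [4];  Q = [1, 3, 6, 7] / [2, 5] / [4]
  Insert 7 (step 8): P = [1, 2, 5, 7] / [3, 6, 8] / [4];  Q = [1, 3, 6, 7] / [2, 5, 8] / [4]
  Insert 9 (step 9): P = [1, 2, 5, 7, 9] / [3, 6, 8] / [4];  Q = [1, 3, 6, 7, 9] / [2, 5, 8] / [4]
Final shape: (5, 3, 1).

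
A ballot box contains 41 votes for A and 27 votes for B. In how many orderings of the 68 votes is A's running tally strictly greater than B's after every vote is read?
Strict-lead orderings = 1401733046198382128

Total orderings of the 68 votes with 41 for A: C(68, 41) = 6808417652963570336. By the Bertrand ballot formula (Cycle Lemma / reflection principle), the number of orderings in which A is strictly ahead of B throughout is (p − q)/(p + q) · C(p + q, p) = (41 − 27)/(41 + 27) · 6808417652963570336 = 1401733046198382128.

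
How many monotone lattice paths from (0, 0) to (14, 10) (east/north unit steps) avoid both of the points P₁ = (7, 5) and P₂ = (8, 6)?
Number of paths = 1036002

Inclusion–exclusion. Total paths: C(24, 14) = 1961256. Through P₁: C(12, 7)·C(12, 7) = 627264. Through P₂: C(14, 8)·C(10, 6) = 630630. Since P₁ is strictly southwest of P₂, a monotone path through both must visit P₁ then P₂; paths through both = C(12, 7)·C(2, 1)·C(10, 6) = 332640. Avoid both = 1961256 − 627264 − 630630 + 332640 = 1036002.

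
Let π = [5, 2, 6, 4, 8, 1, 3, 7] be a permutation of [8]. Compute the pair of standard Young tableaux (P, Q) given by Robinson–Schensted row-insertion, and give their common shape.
P = [1, 3, 7] / [2, 4, 8] / [5, 6];  Q = [1, 3, 5] / [2, 4, 8] / [6, 7];  common shape = (3, 3, 2)

Row-insert the values π_1, π_2, … into P one at a time, bumping the leftmost entry strictly greater than the inserted value down to the next row. The recording tableau Q records, in position (i, j), the step at which that cell was added to P.
  Insert 5 (step 1): P = [5];  Q = [1]
  Insert 2 (step 2): P = [2] / [5];  Q = [1] / [2]
  Insert 6 (step 3): P = [2, 6] / [5];  Q = [1, 3] / [2]
  Insert 4 (step 4): P = [2, 4] / [5, 6];  Q = [1, 3] / [2, 4]
  Insert 8 (step 5): P = [2, 4, 8] / [5, 6];  Q = [1, 3, 5] / [2, 4]
  Insert 1 (step 6): P = [1, 4, 8] / [2, 6] / [5];  Q = [1, 3, 5] / [2, 4] / [6]
  Insert 3 (step 7): P = [1, 3, 8] / [2, 4] / [5, 6];  Q = [1, 3, 5] / [2, 4] / [6, 7]
  Insert 7 (step 8): P = [1, 3, 7] / [2, 4, 8] / [5, 6];  Q = [1, 3, 5] / [2, 4, 8] / [6, 7]
Final shape: (3, 3, 2).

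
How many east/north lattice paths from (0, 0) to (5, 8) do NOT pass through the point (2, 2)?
Number of paths = 783

Total paths from (0, 0) to (5, 8): C(13, 5) = 1287. Paths through (2, 2): (paths (0, 0) → (2, 2)) × (paths (2, 2) → (5, 8)) = C(4, 2) · C(9, 3) = 6 · 84 = 504. Avoidance count = 1287 − 504 = 783.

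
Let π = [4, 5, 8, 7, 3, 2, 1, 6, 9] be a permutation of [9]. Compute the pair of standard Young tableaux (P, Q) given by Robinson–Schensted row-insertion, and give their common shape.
P = [1, 5, 6, 9] / [2, 7] / [3] / [4] / [8];  Q = [1, 2, 3, 9] / [4, 8] / [5] / [6] / [7];  common shape = (4, 2, 1, 1, 1)

Row-insert the values π_1, π_2, … into P one at a time, bumping the leftmost entry strictly greater than the inserted value down to the next row. The recording tableau Q records, in position (i, j), the step at which that cell was added to P.
  Insert 4 (step 1): P = [4];  Q = [1]
  Insert 5 (step 2): P = [4, 5];  Q = [1, 2]
  Insert 8 (step 3): P = [4, 5, 8];  Q = [1, 2, 3]
  Insert 7 (step 4): P = [4, 5, 7] / [8];  Q = [1, 2, 3] / [4]
  Insert 3 (step 5): P = [3, 5, 7] / [4] / [8];  Q = [1, 2, 3] / [4] / [5]
  Insert 2 (step 6): P = [2, 5, 7] / [3] / [4] / [8];  Q = [1, 2, 3] / [4] / [5] / [6]
  Insert 1 (step 7): P = [1, 5, 7] / [2] / [3] / [4] / [8];  Q = [1, 2, 3] / [4] / [5] / [6] / [7]
  Insert 6 (step 8): P = [1, 5, 6] / [2, 7] / [3] / [4] / [8];  Q = [1, 2, 3] / [4, 8] / [5] / [6] / [7]
  Insert 9 (step 9): P = [1, 5, 6, 9] / [2, 7] / [3] / [4] / [8];  Q = [1, 2, 3, 9] / [4, 8] / [5] / [6] / [7]
Final shape: (4, 2, 1, 1, 1).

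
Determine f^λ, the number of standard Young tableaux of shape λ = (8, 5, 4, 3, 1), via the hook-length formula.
# SYT of shape (8, 5, 4, 3, 1) = 543182640

Hook-length formula: f^λ = n! / Π hook(c), product over all cells c of the Young diagram. For λ = (8, 5, 4, 3, 1), n = 21 boxes. Hook lengths by row (left-to-right, top-to-bottom): [12, 10, 9, 7, 5, 3, 2, 1]; [8, 6, 5, 3, 1]; [6, 4, 3, 1]; [4, 2, 1]; [1]. Product of hooks = 94058496000. So f^λ = 21! / 94058496000 = 51090942171709440000 / 94058496000 = 543182640.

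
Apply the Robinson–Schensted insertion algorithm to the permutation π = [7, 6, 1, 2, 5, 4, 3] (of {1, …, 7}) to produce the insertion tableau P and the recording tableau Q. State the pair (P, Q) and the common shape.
P = [1, 2, 3] / [4] / [5] / [6] / [7];  Q = [1, 4, 5] / [2] / [3] / [6] / [7];  common shape = (3, 1, 1, 1, 1)

Row-insert the values π_1, π_2, … into P one at a time, bumping the leftmost entry strictly greater than the inserted value down to the next row. The recording tableau Q records, in position (i, j), the step at which that cell was added to P.
  Insert 7 (step 1): P = [7];  Q = [1]
  Insert 6 (step 2): P = [6] / [7];  Q = [1] / [2]
  Insert 1 (step 3): P = [1] / [6] / [7];  Q = [1] / [2] / [3]
  Insert 2 (step 4): P = [1, 2] / [6] / [7];  Q = [1, 4] / [2] / [3]
  Insert 5 (step 5): P = [1, 2, 5] / [6] / [7];  Q = [1, 4, 5] / [2] / [3]
  Insert 4 (step 6): P = [1, 2, 4] / [5] / [6] / [7];  Q = [1, 4, 5] / [2] / [3] / [6]
  Insert 3 (step 7): P = [1, 2, 3] / [4] / [5] / [6] / [7];  Q = [1, 4, 5] / [2] / [3] / [6] / [7]
Final shape: (3, 1, 1, 1, 1).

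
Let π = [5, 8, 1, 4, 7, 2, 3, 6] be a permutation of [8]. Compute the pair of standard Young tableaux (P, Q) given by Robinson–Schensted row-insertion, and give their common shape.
P = [1, 2, 3, 6] / [4, 7] / [5, 8];  Q = [1, 2, 5, 8] / [3, 4] / [6, 7];  common shape = (4, 2, 2)

Row-insert the values π_1, π_2, … into P one at a time, bumping the leftmost entry strictly greater than the inserted value down to the next row. The recording tableau Q records, in position (i, j), the step at which that cell was added to P.
  Insert 5 (step 1): P = [5];  Q = [1]
  Insert 8 (step 2): P = [5, 8];  Q = [1, 2]
  Insert 1 (step 3): P = [1, 8] / [5];  Q = [1, 2] / [3]
  Insert 4 (step 4): P = [1, 4] / [5, 8];  Q = [1, 2] / [3, 4]
  Insert 7 (step 5): P = [1, 4, 7] / [5, 8];  Q = [1, 2, 5] / [3, 4]
  Insert 2 (step 6): P = [1, 2, 7] / [4, 8] / [5];  Q = [1, 2, 5] / [3, 4] / [6]
  Insert 3 (step 7): P = [1, 2, 3] / [4, 7] / [5, 8];  Q = [1, 2, 5] / [3, 4] / [6, 7]
  Insert 6 (step 8): P = [1, 2, 3, 6] / [4, 7] / [5, 8];  Q = [1, 2, 5, 8] / [3, 4] / [6, 7]
Final shape: (4, 2, 2).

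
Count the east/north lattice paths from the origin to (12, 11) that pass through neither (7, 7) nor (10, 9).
Number of paths = 571298

Inclusion–exclusion. Total paths: C(23, 12) = 1352078. Through P₁: C(14, 7)·C(9, 5) = 432432. Through P₂: C(19, 10)·C(4, 2) = 554268. Since P₁ is strictly southwest of P₂, a monotone path through both must visit P₁ then P₂; paths through both = C(14, 7)·C(5, 3)·C(4, 2) = 205920. Avoid both = 1352078 − 432432 − 554268 + 205920 = 571298.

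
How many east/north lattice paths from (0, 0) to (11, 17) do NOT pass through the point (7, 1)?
Number of paths = 21435420

Total paths from (0, 0) to (11, 17): C(28, 11) = 21474180. Paths through (7, 1): (paths (0, 0) → (7, 1)) × (paths (7, 1) → (11, 17)) = C(8, 7) · C(20, 4) = 8 · 4845 = 38760. Avoidance count = 21474180 − 38760 = 21435420.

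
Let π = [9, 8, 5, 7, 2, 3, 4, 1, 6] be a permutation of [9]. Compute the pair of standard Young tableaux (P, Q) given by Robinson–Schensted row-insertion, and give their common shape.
P = [1, 3, 4, 6] / [2, 7] / [5] / [8] / [9];  Q = [1, 4, 7, 9] / [2, 6] / [3] / [5] / [8];  common shape = (4, 2, 1, 1, 1)

Row-insert the values π_1, π_2, … into P one at a time, bumping the leftmost entry strictly greater than the inserted value down to the next row. The recording tableau Q records, in position (i, j), the step at which that cell was added to P.
  Insert 9 (step 1): P = [9];  Q = [1]
  Insert 8 (step 2): P = [8] / [9];  Q = [1] / [2]
  Insert 5 (step 3): P = [5] / [8] / [9];  Q = [1] / [2] / [3]
  Insert 7 (step 4): P = [5, 7] / [8] / [9];  Q = [1, 4] / [2] / [3]
  Insert 2 (step 5): P = [2, 7] / [5] / [8] / [9];  Q = [1, 4] / [2] / [3] / [5]
  Insert 3 (step 6): P = [2, 3] / [5, 7] / [8] / [9];  Q = [1, 4] / [2, 6] / [3] / [5]
  Insert 4 (step 7): P = [2, 3, 4] / [5, 7] / [8] / [9];  Q = [1, 4, 7] / [2, 6] / [3] / [5]
  Insert 1 (step 8): P = [1, 3, 4] / [2, 7] / [5] / [8] / [9];  Q = [1, 4, 7] / [2, 6] / [3] / [5] / [8]
  Insert 6 (step 9): P = [1, 3, 4, 6] / [2, 7] / [5] / [8] / [9];  Q = [1, 4, 7, 9] / [2, 6] / [3] / [5] / [8]
Final shape: (4, 2, 1, 1, 1).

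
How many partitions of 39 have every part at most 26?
p(39, parts ≤ 26) = 30913

Use the recurrence p(n, m) = p(n, m−1) + p(n−m, m): either the largest part is < m (count p(n, m−1)) or the largest part is exactly m (remove one copy of m, count p(n−m, m)). With p(0, ·) = 1 this gives p(39, parts ≤ 26) = 30913. (By conjugating Young diagrams, this also counts partitions of 39 into at most 26 parts.)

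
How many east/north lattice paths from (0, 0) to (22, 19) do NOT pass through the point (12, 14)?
Number of paths = 215660597100

Total paths from (0, 0) to (22, 19): C(41, 22) = 244662670200. Paths through (12, 14): (paths (0, 0) → (12, 14)) × (paths (12, 14) → (22, 19)) = C(26, 12) · C(15, 10) = 9657700 · 3003 = 29002073100. Avoidance count = 244662670200 − 29002073100 = 215660597100.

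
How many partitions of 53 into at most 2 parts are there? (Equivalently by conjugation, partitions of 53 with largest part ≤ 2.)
p(53, parts ≤ 2) = 27

Use the recurrence p(n, m) = p(n, m−1) + p(n−m, m): either the largest part is < m (count p(n, m−1)) or the largest part is exactly m (remove one copy of m, count p(n−m, m)). With p(0, ·) = 1 this gives p(53, parts ≤ 2) = 27. (By conjugating Young diagrams, this also counts partitions of 53 into at most 2 parts.)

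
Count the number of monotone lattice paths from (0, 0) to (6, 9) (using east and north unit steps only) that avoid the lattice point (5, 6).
Number of paths = 3157

Total paths from (0, 0) to (6, 9): C(15, 6) = 5005. Paths through (5, 6): (paths (0, 0) → (5, 6)) × (paths (5, 6) → (6, 9)) = C(11, 5) · C(4, 1) = 462 · 4 = 1848. Avoidance count = 5005 − 1848 = 3157.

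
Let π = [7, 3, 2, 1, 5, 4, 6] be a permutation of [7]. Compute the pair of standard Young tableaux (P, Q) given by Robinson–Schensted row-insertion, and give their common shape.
P = [1, 4, 6] / [2, 5] / [3] / [7];  Q = [1, 5, 7] / [2, 6] / [3] / [4];  common shape = (3, 2, 1, 1)

Row-insert the values π_1, π_2, … into P one at a time, bumping the leftmost entry strictly greater than the inserted value down to the next row. The recording tableau Q records, in position (i, j), the step at which that cell was added to P.
  Insert 7 (step 1): P = [7];  Q = [1]
  Insert 3 (step 2): P = [3] / [7];  Q = [1] / [2]
  Insert 2 (step 3): P = [2] / [3] / [7];  Q = [1] / [2] / [3]
  Insert 1 (step 4): P = [1] / [2] / [3] / [7];  Q = [1] / [2] / [3] / [4]
  Insert 5 (step 5): P = [1, 5] / [2] / [3] / [7];  Q = [1, 5] / [2] / [3] / [4]
  Insert 4 (step 6): P = [1, 4] / [2, 5] / [3] / [7];  Q = [1, 5] / [2, 6] / [3] / [4]
  Insert 6 (step 7): P = [1, 4, 6] / [2, 5] / [3] / [7];  Q = [1, 5, 7] / [2, 6] / [3] / [4]
Final shape: (3, 2, 1, 1).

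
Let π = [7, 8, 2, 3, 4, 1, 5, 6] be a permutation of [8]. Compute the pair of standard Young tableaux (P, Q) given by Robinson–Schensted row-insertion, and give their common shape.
P = [1, 3, 4, 5, 6] / [2, 8] / [7];  Q = [1, 2, 5, 7, 8] / [3, 4] / [6];  common shape = (5, 2, 1)

Row-insert the values π_1, π_2, … into P one at a time, bumping the leftmost entry strictly greater than the inserted value down to the next row. The recording tableau Q records, in position (i, j), the step at which that cell was added to P.
  Insert 7 (step 1): P = [7];  Q = [1]
  Insert 8 (step 2): P = [7, 8];  Q = [1, 2]
  Insert 2 (step 3): P = [2, 8] / [7];  Q = [1, 2] / [3]
  Insert 3 (step 4): P = [2, 3] / [7, 8];  Q = [1, 2] / [3, 4]
  Insert 4 (step 5): P = [2, 3, 4] / [7, 8];  Q = [1, 2, 5] / [3, 4]
  Insert 1 (step 6): P = [1, 3, 4] / [2, 8] / [7];  Q = [1, 2, 5] / [3, 4] / [6]
  Insert 5 (step 7): P = [1, 3, 4, 5] / [2, 8] / [7];  Q = [1, 2, 5, 7] / [3, 4] / [6]
  Insert 6 (step 8): P = [1, 3, 4, 5, 6] / [2, 8] / [7];  Q = [1, 2, 5, 7, 8] / [3, 4] / [6]
Final shape: (5, 2, 1).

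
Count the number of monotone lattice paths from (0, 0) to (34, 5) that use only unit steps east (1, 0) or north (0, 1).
Number of paths = 575757

A monotone lattice path from (0, 0) to (34, 5) consists of 34 east steps and 5 north steps in some order, so it is determined by which 34 of the 39 steps are east. The count is C(39, 34) = 575757.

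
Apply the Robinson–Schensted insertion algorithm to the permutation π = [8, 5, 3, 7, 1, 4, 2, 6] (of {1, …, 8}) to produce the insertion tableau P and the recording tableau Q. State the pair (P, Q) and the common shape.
P = [1, 2, 6] / [3, 4] / [5, 7] / [8];  Q = [1, 4, 8] / [2, 6] / [3, 7] / [5];  common shape = (3, 2, 2, 1)

Row-insert the values π_1, π_2, … into P one at a time, bumping the leftmost entry strictly greater than the inserted value down to the next row. The recording tableau Q records, in position (i, j), the step at which that cell was added to P.
  Insert 8 (step 1): P = [8];  Q = [1]
  Insert 5 (step 2): P = [5] / [8];  Q = [1] / [2]
  Insert 3 (step 3): P = [3] / [5] / [8];  Q = [1] / [2] / [3]
  Insert 7 (step 4): P = [3, 7] / [5] / [8];  Q = [1, 4] / [2] / [3]
  Insert 1 (step 5): P = [1, 7] / [3] / [5] / [8];  Q = [1, 4] / [2] / [3] / [5]
  Insert 4 (step 6): P = [1, 4] / [3, 7] / [5] / [8];  Q = [1, 4] / [2, 6] / [3] / [5]
  Insert 2 (step 7): P = [1, 2] / [3, 4] / [5, 7] / [8];  Q = [1, 4] / [2, 6] / [3, 7] / [5]
  Insert 6 (step 8): P = [1, 2, 6] / [3, 4] / [5, 7] / [8];  Q = [1, 4, 8] / [2, 6] / [3, 7] / [5]
Final shape: (3, 2, 2, 1).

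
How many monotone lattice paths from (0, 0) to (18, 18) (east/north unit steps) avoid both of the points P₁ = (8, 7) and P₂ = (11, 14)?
Number of paths = 5589291840

Inclusion–exclusion. Total paths: C(36, 18) = 9075135300. Through P₁: C(15, 8)·C(21, 10) = 2269727460. Through P₂: C(25, 11)·C(11, 7) = 1470942000. Since P₁ is strictly southwest of P₂, a monotone path through both must visit P₁ then P₂; paths through both = C(15, 8)·C(10, 3)·C(11, 7) = 254826000. Avoid both = 9075135300 − 2269727460 − 1470942000 + 254826000 = 5589291840.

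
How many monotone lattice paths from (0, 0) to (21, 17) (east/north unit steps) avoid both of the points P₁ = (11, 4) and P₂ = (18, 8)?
Number of paths = 26974891790

Inclusion–exclusion. Total paths: C(38, 21) = 28781143380. Through P₁: C(15, 11)·C(23, 10) = 1561650090. Through P₂: C(26, 18)·C(12, 3) = 343700500. Since P₁ is strictly southwest of P₂, a monotone path through both must visit P₁ then P₂; paths through both = C(15, 11)·C(11, 7)·C(12, 3) = 99099000. Avoid both = 28781143380 − 1561650090 − 343700500 + 99099000 = 26974891790.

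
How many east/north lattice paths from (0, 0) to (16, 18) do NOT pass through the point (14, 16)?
Number of paths = 1331425380

Total paths from (0, 0) to (16, 18): C(34, 16) = 2203961430. Paths through (14, 16): (paths (0, 0) → (14, 16)) × (paths (14, 16) → (16, 18)) = C(30, 14) · C(4, 2) = 145422675 · 6 = 872536050. Avoidance count = 2203961430 − 872536050 = 1331425380.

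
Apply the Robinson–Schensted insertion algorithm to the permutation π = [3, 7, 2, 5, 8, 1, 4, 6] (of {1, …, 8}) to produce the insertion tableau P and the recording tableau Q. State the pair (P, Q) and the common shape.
P = [1, 4, 6] / [2, 5, 8] / [3, 7];  Q = [1, 2, 5] / [3, 4, 8] / [6, 7];  common shape = (3, 3, 2)

Row-insert the values π_1, π_2, … into P one at a time, bumping the leftmost entry strictly greater than the inserted value down to the next row. The recording tableau Q records, in position (i, j), the step at which that cell was added to P.
  Insert 3 (step 1): P = [3];  Q = [1]
  Insert 7 (step 2): P = [3, 7];  Q = [1, 2]
  Insert 2 (step 3): P = [2, 7] / [3];  Q = [1, 2] / [3]
  Insert 5 (step 4): P = [2, 5] / [3, 7];  Q = [1, 2] / [3, 4]
  Insert 8 (step 5): P = [2, 5, 8] / [3, 7];  Q = [1, 2, 5] / [3, 4]
  Insert 1 (step 6): P = [1, 5, 8] / [2, 7] / [3];  Q = [1, 2, 5] / [3, 4] / [6]
  Insert 4 (step 7): P = [1, 4, 8] / [2, 5] / [3, 7];  Q = [1, 2, 5] / [3, 4] / [6, 7]
  Insert 6 (step 8): P = [1, 4, 6] / [2, 5, 8] / [3, 7];  Q = [1, 2, 5] / [3, 4, 8] / [6, 7]
Final shape: (3, 3, 2).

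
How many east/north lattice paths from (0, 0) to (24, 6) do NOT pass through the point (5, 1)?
Number of paths = 338751

Total paths from (0, 0) to (24, 6): C(30, 24) = 593775. Paths through (5, 1): (paths (0, 0) → (5, 1)) × (paths (5, 1) → (24, 6)) = C(6, 5) · C(24, 19) = 6 · 42504 = 255024. Avoidance count = 593775 − 255024 = 338751.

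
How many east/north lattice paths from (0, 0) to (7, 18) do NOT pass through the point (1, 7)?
Number of paths = 381692

Total paths from (0, 0) to (7, 18): C(25, 7) = 480700. Paths through (1, 7): (paths (0, 0) → (1, 7)) × (paths (1, 7) → (7, 18)) = C(8, 1) · C(17, 6) = 8 · 12376 = 99008. Avoidance count = 480700 − 99008 = 381692.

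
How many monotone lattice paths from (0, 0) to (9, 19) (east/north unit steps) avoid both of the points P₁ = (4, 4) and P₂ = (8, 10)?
Number of paths = 5531040

Inclusion–exclusion. Total paths: C(28, 9) = 6906900. Through P₁: C(8, 4)·C(20, 5) = 1085280. Through P₂: C(18, 8)·C(10, 1) = 437580. Since P₁ is strictly southwest of P₂, a monotone path through both must visit P₁ then P₂; paths through both = C(8, 4)·C(10, 4)·C(10, 1) = 147000. Avoid both = 6906900 − 1085280 − 437580 + 147000 = 5531040.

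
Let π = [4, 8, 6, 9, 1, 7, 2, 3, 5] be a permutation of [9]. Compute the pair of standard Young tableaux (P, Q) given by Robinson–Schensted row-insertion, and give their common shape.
P = [1, 2, 3, 5] / [4, 6, 7] / [8, 9];  Q = [1, 2, 4, 9] / [3, 6, 8] / [5, 7];  common shape = (4, 3, 2)

Row-insert the values π_1, π_2, … into P one at a time, bumping the leftmost entry strictly greater than the inserted value down to the next row. The recording tableau Q records, in position (i, j), the step at which that cell was added to P.
  Insert 4 (step 1): P = [4];  Q = [1]
  Insert 8 (step 2): P = [4, 8];  Q = [1, 2]
  Insert 6 (step 3): P = [4, 6] / [8];  Q = [1, 2] / [3]
  Insert 9 (step 4): P = [4, 6, 9] / [8];  Q = [1, 2, 4] / [3]
  Insert 1 (step 5): P = [1, 6, 9] / [4] / [8];  Q = [1, 2, 4] / [3] / [5]
  Insert 7 (step 6): P = [1, 6, 7] / [4, 9] / [8];  Q = [1, 2, 4] / [3, 6] / [5]
  Insert 2 (step 7): P = [1, 2, 7] / [4, 6] / [8, 9];  Q = [1, 2, 4] / [3, 6] / [5, 7]
  Insert 3 (step 8): P = [1, 2, 3] / [4, 6, 7] / [8, 9];  Q = [1, 2, 4] / [3, 6, 8] / [5, 7]
  Insert 5 (step 9): P = [1, 2, 3, 5] / [4, 6, 7] / [8, 9];  Q = [1, 2, 4, 9] / [3, 6, 8] / [5, 7]
Final shape: (4, 3, 2).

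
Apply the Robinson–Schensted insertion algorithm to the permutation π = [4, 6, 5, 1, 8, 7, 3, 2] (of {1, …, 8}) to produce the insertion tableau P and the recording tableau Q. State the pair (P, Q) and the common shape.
P = [1, 2, 7] / [3, 5] / [4, 8] / [6];  Q = [1, 2, 5] / [3, 6] / [4, 7] / [8];  common shape = (3, 2, 2, 1)

Row-insert the values π_1, π_2, … into P one at a time, bumping the leftmost entry strictly greater than the inserted value down to the next row. The recording tableau Q records, in position (i, j), the step at which that cell was added to P.
  Insert 4 (step 1): P = [4];  Q = [1]
  Insert 6 (step 2): P = [4, 6];  Q = [1, 2]
  Insert 5 (step 3): P = [4, 5] / [6];  Q = [1, 2] / [3]
  Insert 1 (step 4): P = [1, 5] / [4] / [6];  Q = [1, 2] / [3] / [4]
  Insert 8 (step 5): P = [1, 5, 8] / [4] / [6];  Q = [1, 2, 5] / [3] / [4]
  Insert 7 (step 6): P = [1, 5, 7] / [4, 8] / [6];  Q = [1, 2, 5] / [3, 6] / [4]
  Insert 3 (step 7): P = [1, 3, 7] / [4, 5] / [6, 8];  Q = [1, 2, 5] / [3, 6] / [4, 7]
  Insert 2 (step 8): P = [1, 2, 7] / [3, 5] / [4, 8] / [6];  Q = [1, 2, 5] / [3, 6] / [4, 7] / [8]
Final shape: (3, 2, 2, 1).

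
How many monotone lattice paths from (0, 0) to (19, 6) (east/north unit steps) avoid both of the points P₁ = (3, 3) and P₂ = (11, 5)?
Number of paths = 126508

Inclusion–exclusion. Total paths: C(25, 19) = 177100. Through P₁: C(6, 3)·C(19, 16) = 19380. Through P₂: C(16, 11)·C(9, 8) = 39312. Since P₁ is strictly southwest of P₂, a monotone path through both must visit P₁ then P₂; paths through both = C(6, 3)·C(10, 8)·C(9, 8) = 8100. Avoid both = 177100 − 19380 − 39312 + 8100 = 126508.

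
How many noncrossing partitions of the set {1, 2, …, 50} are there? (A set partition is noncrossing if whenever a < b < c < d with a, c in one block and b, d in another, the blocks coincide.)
C_50 = 1978261657756160653623774456

These noncrossing partitions are counted by the Catalan number C_n = (1/(n + 1)) · C(2n, n). For n = 50: C_50 = (1/51) · C(100, 50) = 100891344545564193334812497256/51 = 1978261657756160653623774456.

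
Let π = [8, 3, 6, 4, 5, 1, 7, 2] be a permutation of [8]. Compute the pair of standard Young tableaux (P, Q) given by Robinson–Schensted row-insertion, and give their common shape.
P = [1, 2, 5, 7] / [3, 4] / [6] / [8];  Q = [1, 3, 5, 7] / [2, 8] / [4] / [6];  common shape = (4, 2, 1, 1)

Row-insert the values π_1, π_2, … into P one at a time, bumping the leftmost entry strictly greater than the inserted value down to the next row. The recording tableau Q records, in position (i, j), the step at which that cell was added to P.
  Insert 8 (step 1): P = [8];  Q = [1]
  Insert 3 (step 2): P = [3] / [8];  Q = [1] / [2]
  Insert 6 (step 3): P = [3, 6] / [8];  Q = [1, 3] / [2]
  Insert 4 (step 4): P = [3, 4] / [6] / [8];  Q = [1, 3] / [2] / [4]
  Insert 5 (step 5): P = [3, 4, 5] / [6] / [8];  Q = [1, 3, 5] / [2] / [4]
  Insert 1 (step 6): P = [1, 4, 5] / [3] / [6] / [8];  Q = [1, 3, 5] / [2] / [4] / [6]
  Insert 7 (step 7): P = [1, 4, 5, 7] / [3] / [6] / [8];  Q = [1, 3, 5, 7] / [2] / [4] / [6]
  Insert 2 (step 8): P = [1, 2, 5, 7] / [3, 4] / [6] / [8];  Q = [1, 3, 5, 7] / [2, 8] / [4] / [6]
Final shape: (4, 2, 1, 1).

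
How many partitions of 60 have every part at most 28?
p(60, parts ≤ 28) = 930998

Use the recurrence p(n, m) = p(n, m−1) + p(n−m, m): either the largest part is < m (count p(n, m−1)) or the largest part is exactly m (remove one copy of m, count p(n−m, m)). With p(0, ·) = 1 this gives p(60, parts ≤ 28) = 930998. (By conjugating Young diagrams, this also counts partitions of 60 into at most 28 parts.)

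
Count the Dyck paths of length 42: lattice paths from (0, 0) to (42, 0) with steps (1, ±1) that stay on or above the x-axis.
C_21 = 24466267020

These Dyck paths are counted by the Catalan number C_n = (1/(n + 1)) · C(2n, n). For n = 21: C_21 = (1/22) · C(42, 21) = 538257874440/22 = 24466267020.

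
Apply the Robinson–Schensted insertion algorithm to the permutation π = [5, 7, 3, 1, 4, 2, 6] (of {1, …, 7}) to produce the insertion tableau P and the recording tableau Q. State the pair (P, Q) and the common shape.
P = [1, 2, 6] / [3, 4] / [5, 7];  Q = [1, 2, 7] / [3, 5] / [4, 6];  common shape = (3, 2, 2)

Row-insert the values π_1, π_2, … into P one at a time, bumping the leftmost entry strictly greater than the inserted value down to the next row. The recording tableau Q records, in position (i, j), the step at which that cell was added to P.
  Insert 5 (step 1): P = [5];  Q = [1]
  Insert 7 (step 2): P = [5, 7];  Q = [1, 2]
  Insert 3 (step 3): P = [3, 7] / [5];  Q = [1, 2] / [3]
  Insert 1 (step 4): P = [1, 7] / [3] / [5];  Q = [1, 2] / [3] / [4]
  Insert 4 (step 5): P = [1, 4] / [3, 7] / [5];  Q = [1, 2] / [3, 5] / [4]
  Insert 2 (step 6): P = [1, 2] / [3, 4] / [5, 7];  Q = [1, 2] / [3, 5] / [4, 6]
  Insert 6 (step 7): P = [1, 2, 6] / [3, 4] / [5, 7];  Q = [1, 2, 7] / [3, 5] / [4, 6]
Final shape: (3, 2, 2).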